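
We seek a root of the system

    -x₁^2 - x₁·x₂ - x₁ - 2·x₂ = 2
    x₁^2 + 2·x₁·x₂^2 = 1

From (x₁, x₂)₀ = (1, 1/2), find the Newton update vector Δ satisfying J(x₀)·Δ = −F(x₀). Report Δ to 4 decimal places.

At (1, 1/2): F = (-5.5000, 0.5000).
Jacobian J = [[-2·x₁ - x₂ - 1, -x₁ - 2], [2·x₁ + 2·x₂^2, 4·x₁·x₂]].
At the point, J = [[-3.5000, -3.0000], [2.5000, 2.0000]] (det J = 0.5000).
Solving J·Δ = −F gives Δ = (19.0000, -24.0000).

(19.0000, -24.0000)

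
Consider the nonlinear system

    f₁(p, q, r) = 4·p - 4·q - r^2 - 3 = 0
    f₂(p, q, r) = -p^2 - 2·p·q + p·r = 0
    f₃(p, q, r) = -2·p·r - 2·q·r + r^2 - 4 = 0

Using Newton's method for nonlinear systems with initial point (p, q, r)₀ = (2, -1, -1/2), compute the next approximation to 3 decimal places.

(0.276, -0.902, -1.959)

At (2, -1, -1/2): F = (8.750, -1.000, -2.750).
Jacobian J = [[4, -4, -2·r], [-2·p - 2·q + r, -2·p, p], [-2·r, -2·r, -2·p - 2·q + 2·r]].
At the point, J = [[4.000, -4.000, 1.000], [-2.500, -4.000, 2.000], [1.000, 1.000, -3.000]] (det J = 63.500).
Solving J·Δ = −F gives Δ = (-1.724, 0.098, -1.459).
Then the next iterate is (p, q, r)₁ = (0.276, -0.902, -1.959).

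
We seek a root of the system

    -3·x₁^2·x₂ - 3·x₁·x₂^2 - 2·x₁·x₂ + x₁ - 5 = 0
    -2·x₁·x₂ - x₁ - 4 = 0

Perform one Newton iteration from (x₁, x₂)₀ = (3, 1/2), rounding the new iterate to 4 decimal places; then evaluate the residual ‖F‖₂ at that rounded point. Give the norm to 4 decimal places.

379.9915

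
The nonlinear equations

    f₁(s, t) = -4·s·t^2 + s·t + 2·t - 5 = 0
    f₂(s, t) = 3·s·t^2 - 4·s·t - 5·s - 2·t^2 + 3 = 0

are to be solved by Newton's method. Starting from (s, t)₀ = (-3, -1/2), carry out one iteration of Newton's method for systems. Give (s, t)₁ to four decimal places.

(-1.6549, -0.7706)

At (-3, -1/2): F = (-1.5000, 9.2500).
Jacobian J = [[-4·t^2 + t, -8·s·t + s + 2], [3·t^2 - 4·t - 5, 6·s·t - 4·s - 4·t]].
At the point, J = [[-1.5000, -13.0000], [-2.2500, 23.0000]] (det J = -63.7500).
Solving J·Δ = −F gives Δ = (1.3451, -0.2706).
Then the next iterate is (s, t)₁ = (-1.6549, -0.7706).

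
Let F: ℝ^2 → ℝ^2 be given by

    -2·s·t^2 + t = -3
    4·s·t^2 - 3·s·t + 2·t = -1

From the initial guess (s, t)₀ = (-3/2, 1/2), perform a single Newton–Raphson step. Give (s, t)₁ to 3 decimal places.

(3.571, 0.071)

At (-3/2, 1/2): F = (4.250, 2.750).
Jacobian J = [[-2·t^2, -4·s·t + 1], [4·t^2 - 3·t, 8·s·t - 3·s + 2]].
At the point, J = [[-0.500, 4.000], [-0.500, 0.500]] (det J = 1.750).
Solving J·Δ = −F gives Δ = (5.071, -0.429).
Then the next iterate is (s, t)₁ = (3.571, 0.071).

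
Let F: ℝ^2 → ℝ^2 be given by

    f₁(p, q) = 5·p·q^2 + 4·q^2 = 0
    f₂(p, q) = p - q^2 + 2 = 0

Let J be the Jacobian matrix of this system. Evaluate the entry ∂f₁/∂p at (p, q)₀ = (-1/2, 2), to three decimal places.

20.000

∂f₁/∂p = 5·q^2.
At (-1/2, 2) this is 20.000.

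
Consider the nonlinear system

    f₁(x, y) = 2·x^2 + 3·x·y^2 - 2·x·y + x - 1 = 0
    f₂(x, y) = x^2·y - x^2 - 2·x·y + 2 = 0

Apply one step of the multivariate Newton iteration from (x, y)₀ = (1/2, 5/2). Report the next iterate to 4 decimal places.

(0.9264, 0.3436)

At (1/2, 5/2): F = (6.8750, -0.1250).
Jacobian J = [[4·x + 3·y^2 - 2·y + 1, 6·x·y - 2·x], [2·x·y - 2·x - 2·y, x^2 - 2·x]].
At the point, J = [[16.7500, 6.5000], [-3.5000, -0.7500]] (det J = 10.1875).
Solving J·Δ = −F gives Δ = (0.4264, -2.1564).
Then the next iterate is (x, y)₁ = (0.9264, 0.3436).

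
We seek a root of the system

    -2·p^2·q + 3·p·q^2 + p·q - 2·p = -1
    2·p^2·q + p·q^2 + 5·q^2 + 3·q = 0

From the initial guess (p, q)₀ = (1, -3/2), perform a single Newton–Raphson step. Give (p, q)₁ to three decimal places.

(0.783, -0.976)

At (1, -3/2): F = (7.250, 6.000).
Jacobian J = [[-4·p·q + 3·q^2 + q - 2, -2·p^2 + 6·p·q + p], [4·p·q + q^2, 2·p^2 + 2·p·q + 10·q + 3]].
At the point, J = [[9.250, -10.000], [-3.750, -13.000]] (det J = -157.750).
Solving J·Δ = −F gives Δ = (-0.217, 0.524).
Then the next iterate is (p, q)₁ = (0.783, -0.976).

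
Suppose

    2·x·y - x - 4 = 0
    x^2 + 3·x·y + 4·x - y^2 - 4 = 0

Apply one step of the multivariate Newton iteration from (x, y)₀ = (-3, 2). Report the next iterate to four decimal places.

(-3.3333, -0.3333)

At (-3, 2): F = (-13.0000, -29.0000).
Jacobian J = [[2·y - 1, 2·x], [2·x + 3·y + 4, 3·x - 2·y]].
At the point, J = [[3.0000, -6.0000], [4.0000, -13.0000]] (det J = -15.0000).
Solving J·Δ = −F gives Δ = (-0.3333, -2.3333).
Then the next iterate is (x, y)₁ = (-3.3333, -0.3333).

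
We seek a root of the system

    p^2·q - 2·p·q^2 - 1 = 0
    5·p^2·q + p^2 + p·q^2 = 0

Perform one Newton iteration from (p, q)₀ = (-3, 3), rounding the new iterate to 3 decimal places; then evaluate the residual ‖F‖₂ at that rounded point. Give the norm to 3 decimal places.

At (-3, 3): F = (80.000, 117.000).
Jacobian J = [[2·p·q - 2·q^2, p^2 - 4·p·q], [10·p·q + 2·p + q^2, 5·p^2 + 2·p·q]].
At the point, J = [[-36.000, 45.000], [-87.000, 27.000]] (det J = 2943.000).
Solving J·Δ = −F gives Δ = (1.055, -0.934).
Then the next iterate is (p, q)₁ = (-1.945, 2.066).
Re-evaluating at (-1.945, 2.066): F = (23.41963, 34.55972), so ‖F‖₂ = 41.747.

41.747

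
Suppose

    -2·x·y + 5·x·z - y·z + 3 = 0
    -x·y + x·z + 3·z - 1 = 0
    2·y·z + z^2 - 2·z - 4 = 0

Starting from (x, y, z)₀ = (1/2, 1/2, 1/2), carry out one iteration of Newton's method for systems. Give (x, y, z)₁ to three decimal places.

At (1/2, 1/2, 1/2): F = (3.500, 0.500, -4.250).
Jacobian J = [[-2·y + 5·z, -2·x - z, 5·x - y], [-y + z, -x, x + 3], [0, 2·z, 2·y + 2·z - 2]].
At the point, J = [[1.500, -1.500, 2.000], [0.000, -0.500, 3.500], [0.000, 1.000, 0.000]] (det J = -5.250).
Solving J·Δ = −F gives Δ = (1.298, 4.250, 0.464).
Then the next iterate is (x, y, z)₁ = (1.798, 4.750, 0.964).

(1.798, 4.750, 0.964)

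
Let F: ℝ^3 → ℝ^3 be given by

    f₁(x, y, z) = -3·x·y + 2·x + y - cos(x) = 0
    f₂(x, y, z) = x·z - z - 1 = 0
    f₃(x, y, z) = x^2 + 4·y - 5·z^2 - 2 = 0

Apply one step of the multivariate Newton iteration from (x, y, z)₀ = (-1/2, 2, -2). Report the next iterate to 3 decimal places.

(-0.114, 1.443, -1.182)

At (-1/2, 2, -2): F = (3.12242, 2.000, -13.750).
Jacobian J = [[-3·y + sin(x) + 2, -3·x + 1, 0], [z, 0, x - 1], [2·x, 4, -10·z]].
At the point, J = [[-4.47943, 2.500, 0.000], [-2.000, 0.000, -1.500], [-1.000, 4.000, 20.000]] (det J = 76.87345).
Solving J·Δ = −F gives Δ = (0.386, -0.557, 0.818).
Then the next iterate is (x, y, z)₁ = (-0.114, 1.443, -1.182).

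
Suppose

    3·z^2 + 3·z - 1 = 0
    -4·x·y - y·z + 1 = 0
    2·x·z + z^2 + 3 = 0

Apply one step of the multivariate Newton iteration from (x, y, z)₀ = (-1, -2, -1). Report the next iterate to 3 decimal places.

At (-1, -2, -1): F = (-1.000, -9.000, 6.000).
Jacobian J = [[0, 0, 6·z + 3], [-4·y, -4·x - z, -y], [2·z, 0, 2·x + 2·z]].
At the point, J = [[0.000, 0.000, -3.000], [8.000, 5.000, 2.000], [-2.000, 0.000, -4.000]] (det J = -30.000).
Solving J·Δ = −F gives Δ = (3.667, -3.933, -0.333).
Then the next iterate is (x, y, z)₁ = (2.667, -5.933, -1.333).

(2.667, -5.933, -1.333)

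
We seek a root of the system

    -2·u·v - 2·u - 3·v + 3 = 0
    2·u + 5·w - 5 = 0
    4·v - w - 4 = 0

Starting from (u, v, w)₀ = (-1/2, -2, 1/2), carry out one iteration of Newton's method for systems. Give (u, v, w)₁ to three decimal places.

(-1.136, 1.364, 1.455)

At (-1/2, -2, 1/2): F = (8.000, -3.500, -12.500).
Jacobian J = [[-2·v - 2, -2·u - 3, 0], [2, 0, 5], [0, 4, -1]].
At the point, J = [[2.000, -2.000, 0.000], [2.000, 0.000, 5.000], [0.000, 4.000, -1.000]] (det J = -44.000).
Solving J·Δ = −F gives Δ = (-0.636, 3.364, 0.955).
Then the next iterate is (u, v, w)₁ = (-1.136, 1.364, 1.455).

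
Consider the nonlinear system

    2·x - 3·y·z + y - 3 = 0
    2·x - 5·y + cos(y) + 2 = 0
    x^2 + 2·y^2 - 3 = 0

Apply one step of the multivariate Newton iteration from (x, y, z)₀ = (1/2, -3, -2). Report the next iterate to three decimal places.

(-6.293, -2.295, 1.517)

At (1/2, -3, -2): F = (-23.000, 17.01001, 15.250).
Jacobian J = [[2, -3·z + 1, -3·y], [2, -sin(y) - 5, 0], [2·x, 4·y, 0]].
At the point, J = [[2.000, 7.000, 9.000], [2.000, -4.85888, 0.000], [1.000, -12.000, 0.000]] (det J = -172.27008).
Solving J·Δ = −F gives Δ = (-6.793, 0.705, 3.517).
Then the next iterate is (x, y, z)₁ = (-6.293, -2.295, 1.517).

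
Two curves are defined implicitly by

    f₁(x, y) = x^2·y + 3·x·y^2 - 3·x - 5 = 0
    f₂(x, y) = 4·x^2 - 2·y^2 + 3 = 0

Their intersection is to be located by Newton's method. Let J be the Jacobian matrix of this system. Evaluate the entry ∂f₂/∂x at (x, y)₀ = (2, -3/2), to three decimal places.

16.000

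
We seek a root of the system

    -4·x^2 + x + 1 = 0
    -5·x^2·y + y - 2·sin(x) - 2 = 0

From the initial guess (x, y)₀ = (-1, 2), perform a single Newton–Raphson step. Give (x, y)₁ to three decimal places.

At (-1, 2): F = (-4.000, -8.31706).
Jacobian J = [[-8·x + 1, 0], [-10·x·y - 2·cos(x), -5·x^2 + 1]].
At the point, J = [[9.000, 0.000], [18.91940, -4.000]] (det J = -36.000).
Solving J·Δ = −F gives Δ = (0.444, 0.023).
Then the next iterate is (x, y)₁ = (-0.556, 2.023).

(-0.556, 2.023)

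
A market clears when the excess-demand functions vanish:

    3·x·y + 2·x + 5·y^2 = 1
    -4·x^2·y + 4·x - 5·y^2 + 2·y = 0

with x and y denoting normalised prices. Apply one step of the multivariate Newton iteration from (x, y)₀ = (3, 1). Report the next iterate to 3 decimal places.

At (3, 1): F = (19.000, -27.000).
Jacobian J = [[3·y + 2, 3·x + 10·y], [-8·x·y + 4, -4·x^2 - 10·y + 2]].
At the point, J = [[5.000, 19.000], [-20.000, -44.000]] (det J = 160.000).
Solving J·Δ = −F gives Δ = (2.019, -1.531).
Then the next iterate is (x, y)₁ = (5.019, -0.531).

(5.019, -0.531)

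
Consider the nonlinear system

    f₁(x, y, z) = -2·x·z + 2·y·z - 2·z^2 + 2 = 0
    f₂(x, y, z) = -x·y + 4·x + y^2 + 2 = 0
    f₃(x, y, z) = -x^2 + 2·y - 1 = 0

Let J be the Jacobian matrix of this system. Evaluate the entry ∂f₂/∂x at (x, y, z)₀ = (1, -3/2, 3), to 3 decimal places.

5.500

∂f₂/∂x = -y + 4.
At (1, -3/2, 3) this is 5.500.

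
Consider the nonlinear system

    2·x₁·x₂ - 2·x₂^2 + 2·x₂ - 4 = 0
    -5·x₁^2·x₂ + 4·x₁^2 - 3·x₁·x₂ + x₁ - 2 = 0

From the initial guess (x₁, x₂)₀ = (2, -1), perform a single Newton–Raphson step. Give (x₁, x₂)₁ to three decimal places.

(1.690, 0.138)

At (2, -1): F = (-12.000, 42.000).
Jacobian J = [[2·x₂, 2·x₁ - 4·x₂ + 2], [-10·x₁·x₂ + 8·x₁ - 3·x₂ + 1, -5·x₁^2 - 3·x₁]].
At the point, J = [[-2.000, 10.000], [40.000, -26.000]] (det J = -348.000).
Solving J·Δ = −F gives Δ = (-0.310, 1.138).
Then the next iterate is (x₁, x₂)₁ = (1.690, 0.138).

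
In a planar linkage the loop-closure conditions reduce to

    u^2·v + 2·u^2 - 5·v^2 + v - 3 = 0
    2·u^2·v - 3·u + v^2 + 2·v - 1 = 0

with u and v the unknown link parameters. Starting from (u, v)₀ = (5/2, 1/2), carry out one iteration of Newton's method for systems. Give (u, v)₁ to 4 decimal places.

(1.5155, 0.6915)

At (5/2, 1/2): F = (11.8750, -1.0000).
Jacobian J = [[2·u·v + 4·u, u^2 - 10·v + 1], [4·u·v - 3, 2·u^2 + 2·v + 2]].
At the point, J = [[12.5000, 2.2500], [2.0000, 15.5000]] (det J = 189.2500).
Solving J·Δ = −F gives Δ = (-0.9845, 0.1915).
Then the next iterate is (u, v)₁ = (1.5155, 0.6915).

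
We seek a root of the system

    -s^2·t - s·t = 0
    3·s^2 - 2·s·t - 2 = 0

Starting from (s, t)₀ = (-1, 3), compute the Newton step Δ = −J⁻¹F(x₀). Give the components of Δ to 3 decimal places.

(0.000, -3.500)

At (-1, 3): F = (0.000, 7.000).
Jacobian J = [[-2·s·t - t, -s^2 - s], [6·s - 2·t, -2·s]].
At the point, J = [[3.000, 0.000], [-12.000, 2.000]] (det J = 6.000).
Solving J·Δ = −F gives Δ = (0.000, -3.500).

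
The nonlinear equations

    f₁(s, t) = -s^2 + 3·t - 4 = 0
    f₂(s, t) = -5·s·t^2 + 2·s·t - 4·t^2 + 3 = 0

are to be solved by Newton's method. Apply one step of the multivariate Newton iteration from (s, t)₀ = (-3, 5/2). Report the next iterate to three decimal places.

At (-3, 5/2): F = (-5.500, 56.750).
Jacobian J = [[-2·s, 3], [-5·t^2 + 2·t, -10·s·t + 2·s - 8·t]].
At the point, J = [[6.000, 3.000], [-26.250, 49.000]] (det J = 372.750).
Solving J·Δ = −F gives Δ = (1.180, -0.526).
Then the next iterate is (s, t)₁ = (-1.820, 1.974).

(-1.820, 1.974)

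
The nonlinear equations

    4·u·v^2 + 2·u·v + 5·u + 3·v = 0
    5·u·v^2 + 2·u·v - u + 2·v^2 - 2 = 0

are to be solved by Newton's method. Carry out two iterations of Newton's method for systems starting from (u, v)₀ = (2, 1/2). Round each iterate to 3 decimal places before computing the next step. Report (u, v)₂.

(-0.320, -0.552)

At (2, 1/2): F = (15.500, 1.000).
Jacobian J = [[4·v^2 + 2·v + 5, 8·u·v + 2·u + 3], [5·v^2 + 2·v - 1, 10·u·v + 2·u + 4·v]].
At the point, J = [[7.000, 15.000], [1.250, 16.000]] (det J = 93.250).
Solving J·Δ = −F gives Δ = (-2.499, 0.133).
Then the next iterate is (u, v)₁ = (-0.499, 0.633).
Round to (-0.499, 0.633) and repeat: F = (-2.02751, -2.33108), J = [[7.86876, -0.52494], [2.26945, -1.62467]].
Δ = (0.179, -1.185), so (u, v)₂ = (-0.320, -0.552).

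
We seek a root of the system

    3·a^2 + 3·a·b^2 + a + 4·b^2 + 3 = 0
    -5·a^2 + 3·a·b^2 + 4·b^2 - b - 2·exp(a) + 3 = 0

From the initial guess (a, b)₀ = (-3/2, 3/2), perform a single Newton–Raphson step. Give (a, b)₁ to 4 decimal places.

At (-3/2, 3/2): F = (7.1250, -11.321260).
Jacobian J = [[6·a + 3·b^2 + 1, 6·a·b + 8·b], [-10·a + 3·b^2 - 2·exp(a), 6·a·b + 8·b - 1]].
At the point, J = [[-1.2500, -1.5000], [21.303740, -2.5000]] (det J = 35.080610).
Solving J·Δ = −F gives Δ = (0.9918, 3.9235).
Then the next iterate is (a, b)₁ = (-0.5082, 5.4235).

(-0.5082, 5.4235)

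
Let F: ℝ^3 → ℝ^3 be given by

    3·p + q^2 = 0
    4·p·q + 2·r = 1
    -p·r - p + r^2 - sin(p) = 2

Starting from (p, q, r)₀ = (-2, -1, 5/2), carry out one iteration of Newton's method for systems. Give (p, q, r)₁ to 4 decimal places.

At (-2, -1, 5/2): F = (-5.0000, 12.0000, 12.159297).
Jacobian J = [[3, 2·q, 0], [4·q, 4·p, 2], [-r - cos(p) - 1, 0, -p + 2·r]].
At the point, J = [[3.0000, -2.0000, 0.0000], [-4.0000, -8.0000, 2.0000], [-3.083853, 0.0000, 7.0000]] (det J = -211.664587).
Solving J·Δ = −F gives Δ = (1.8868, 0.3302, -0.9058).
Then the next iterate is (p, q, r)₁ = (-0.1132, -0.6698, 1.5942).

(-0.1132, -0.6698, 1.5942)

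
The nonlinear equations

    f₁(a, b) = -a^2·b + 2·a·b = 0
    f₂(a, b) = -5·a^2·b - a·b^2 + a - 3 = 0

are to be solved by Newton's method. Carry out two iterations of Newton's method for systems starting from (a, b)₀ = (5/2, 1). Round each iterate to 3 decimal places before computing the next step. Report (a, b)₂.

At (5/2, 1): F = (-1.250, -34.250).
Jacobian J = [[-2·a·b + 2·b, -a^2 + 2·a], [-10·a·b - b^2 + 1, -5·a^2 - 2·a·b]].
At the point, J = [[-3.000, -1.250], [-25.000, -36.250]] (det J = 77.500).
Solving J·Δ = −F gives Δ = (-0.032, -0.923).
Then the next iterate is (a, b)₁ = (2.468, 0.077).
Round to (2.468, 0.077) and repeat: F = (-0.08894, -2.89168), J = [[-0.22607, -1.15502], [-0.90629, -30.83519]].
Δ = (0.101, -0.097), so (a, b)₂ = (2.569, -0.020).

(2.569, -0.020)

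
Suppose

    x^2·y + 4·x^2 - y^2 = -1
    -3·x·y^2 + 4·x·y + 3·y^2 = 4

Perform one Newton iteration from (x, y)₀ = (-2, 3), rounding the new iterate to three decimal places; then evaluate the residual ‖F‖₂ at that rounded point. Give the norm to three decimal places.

16.211

At (-2, 3): F = (20.000, 53.000).
Jacobian J = [[2·x·y + 8·x, x^2 - 2·y], [-3·y^2 + 4·y, -6·x·y + 4·x + 6·y]].
At the point, J = [[-28.000, -2.000], [-15.000, 46.000]] (det J = -1318.000).
Solving J·Δ = −F gives Δ = (0.778, -0.898).
Then the next iterate is (x, y)₁ = (-1.222, 2.102).
Re-evaluating at (-1.222, 2.102): F = (5.69361, 15.17851), so ‖F‖₂ = 16.211.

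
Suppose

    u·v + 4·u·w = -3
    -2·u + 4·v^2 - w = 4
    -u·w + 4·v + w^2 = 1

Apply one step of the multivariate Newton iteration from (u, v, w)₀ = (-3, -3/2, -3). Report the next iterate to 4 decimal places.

(-0.7279, -0.7862, -2.1095)

At (-3, -3/2, -3): F = (43.5000, 14.0000, -7.0000).
Jacobian J = [[v + 4·w, u, 4·u], [-2, 8·v, -1], [-w, 4, -u + 2·w]].
At the point, J = [[-13.5000, -3.0000, -12.0000], [-2.0000, -12.0000, -1.0000], [3.0000, 4.0000, -3.0000]] (det J = -849.0000).
Solving J·Δ = −F gives Δ = (2.2721, 0.7138, 0.8905).
Then the next iterate is (u, v, w)₁ = (-0.7279, -0.7862, -2.1095).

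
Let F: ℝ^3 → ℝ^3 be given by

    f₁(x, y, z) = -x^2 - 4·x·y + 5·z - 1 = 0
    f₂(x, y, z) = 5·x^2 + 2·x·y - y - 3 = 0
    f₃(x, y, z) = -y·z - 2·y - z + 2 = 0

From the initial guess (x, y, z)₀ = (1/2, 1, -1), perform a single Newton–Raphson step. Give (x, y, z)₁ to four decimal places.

At (1/2, 1, -1): F = (-8.2500, -1.7500, 2.0000).
Jacobian J = [[-2·x - 4·y, -4·x, 5], [10·x + 2·y, 2·x - 1, 0], [0, -z - 2, -y - 1]].
At the point, J = [[-5.0000, -2.0000, 5.0000], [7.0000, 0.0000, 0.0000], [0.0000, -1.0000, -2.0000]] (det J = -63.0000).
Solving J·Δ = −F gives Δ = (0.2500, -1.0000, 1.5000).
Then the next iterate is (x, y, z)₁ = (0.7500, 0.0000, 0.5000).

(0.7500, 0.0000, 0.5000)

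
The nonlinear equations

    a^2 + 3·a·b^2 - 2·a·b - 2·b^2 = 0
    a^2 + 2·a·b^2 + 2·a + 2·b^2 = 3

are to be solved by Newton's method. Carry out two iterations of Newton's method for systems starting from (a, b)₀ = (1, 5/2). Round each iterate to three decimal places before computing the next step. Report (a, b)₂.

At (1, 5/2): F = (2.250, 25.000).
Jacobian J = [[2·a + 3·b^2 - 2·b, 6·a·b - 2·a - 4·b], [2·a + 2·b^2 + 2, 4·a·b + 4·b]].
At the point, J = [[15.750, 3.000], [16.500, 20.000]] (det J = 265.500).
Solving J·Δ = −F gives Δ = (0.113, -1.343).
Then the next iterate is (a, b)₁ = (1.113, 1.157).
Round to (1.113, 1.157) and repeat: F = (0.45574, 6.12190), J = [[3.92795, 0.87245], [6.90330, 9.77896]].
Δ = (0.027, -0.645), so (a, b)₂ = (1.140, 0.512).

(1.140, 0.512)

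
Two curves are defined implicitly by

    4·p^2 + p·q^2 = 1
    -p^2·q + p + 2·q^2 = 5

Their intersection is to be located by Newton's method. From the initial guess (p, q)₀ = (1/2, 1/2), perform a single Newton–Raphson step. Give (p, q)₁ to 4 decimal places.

(0.1826, 2.9478)

At (1/2, 1/2): F = (0.1250, -4.1250).
Jacobian J = [[8·p + q^2, 2·p·q], [-2·p·q + 1, -p^2 + 4·q]].
At the point, J = [[4.2500, 0.5000], [0.5000, 1.7500]] (det J = 7.1875).
Solving J·Δ = −F gives Δ = (-0.3174, 2.4478).
Then the next iterate is (p, q)₁ = (0.1826, 2.9478).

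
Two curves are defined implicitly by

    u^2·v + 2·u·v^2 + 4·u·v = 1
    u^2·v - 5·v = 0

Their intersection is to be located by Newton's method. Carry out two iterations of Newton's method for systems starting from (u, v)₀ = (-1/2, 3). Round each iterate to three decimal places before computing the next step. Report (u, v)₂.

(0.852, -0.086)

At (-1/2, 3): F = (-15.250, -14.250).
Jacobian J = [[2·u·v + 2·v^2 + 4·v, u^2 + 4·u·v + 4·u], [2·u·v, u^2 - 5]].
At the point, J = [[27.000, -7.750], [-3.000, -4.750]] (det J = -151.500).
Solving J·Δ = −F gives Δ = (-0.251, -2.842).
Then the next iterate is (u, v)₁ = (-0.751, 0.158).
Round to (-0.751, 0.158) and repeat: F = (-1.42302, -0.70089), J = [[0.44461, -2.91463], [-0.23732, -4.43600]].
Δ = (1.603, -0.244), so (u, v)₂ = (0.852, -0.086).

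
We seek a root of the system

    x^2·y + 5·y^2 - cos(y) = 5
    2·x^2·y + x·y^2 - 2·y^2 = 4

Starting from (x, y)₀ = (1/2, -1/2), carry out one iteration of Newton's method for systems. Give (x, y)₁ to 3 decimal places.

At (1/2, -1/2): F = (-4.75258, -4.625).
Jacobian J = [[2·x·y, x^2 + 10·y + sin(y)], [4·x·y + y^2, 2·x^2 + 2·x·y - 4·y]].
At the point, J = [[-0.500, -5.22943], [-0.750, 2.000]] (det J = -4.92207).
Solving J·Δ = −F gives Δ = (-6.845, -0.254).
Then the next iterate is (x, y)₁ = (-6.345, -0.754).

(-6.345, -0.754)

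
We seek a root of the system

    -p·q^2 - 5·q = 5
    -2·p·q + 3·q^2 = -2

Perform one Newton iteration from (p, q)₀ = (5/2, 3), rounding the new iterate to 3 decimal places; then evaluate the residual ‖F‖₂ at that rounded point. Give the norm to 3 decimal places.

At (5/2, 3): F = (-42.500, 14.000).
Jacobian J = [[-q^2, -2·p·q - 5], [-2·q, -2·p + 6·q]].
At the point, J = [[-9.000, -20.000], [-6.000, 13.000]] (det J = -237.000).
Solving J·Δ = −F gives Δ = (-1.150, -1.608).
Then the next iterate is (p, q)₁ = (1.350, 1.392).
Re-evaluating at (1.350, 1.392): F = (-14.57585, 4.05459), so ‖F‖₂ = 15.129.

15.129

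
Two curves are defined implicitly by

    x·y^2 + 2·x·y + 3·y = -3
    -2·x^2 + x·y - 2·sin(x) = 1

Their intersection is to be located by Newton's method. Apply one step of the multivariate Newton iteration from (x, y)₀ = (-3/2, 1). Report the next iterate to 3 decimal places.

At (-3/2, 1): F = (1.500, -5.00501).
Jacobian J = [[y^2 + 2·y, 2·x·y + 2·x + 3], [-4·x + y - 2·cos(x), x]].
At the point, J = [[3.000, -3.000], [6.85853, -1.500]] (det J = 16.07558).
Solving J·Δ = −F gives Δ = (1.074, 1.574).
Then the next iterate is (x, y)₁ = (-0.426, 2.574).

(-0.426, 2.574)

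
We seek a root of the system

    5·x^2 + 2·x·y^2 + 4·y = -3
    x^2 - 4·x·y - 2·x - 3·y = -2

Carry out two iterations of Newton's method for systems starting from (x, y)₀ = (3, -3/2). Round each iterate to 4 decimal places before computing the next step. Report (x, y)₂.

(0.8134, -0.1753)

At (3, -3/2): F = (55.5000, 27.5000).
Jacobian J = [[10·x + 2·y^2, 4·x·y + 4], [2·x - 4·y - 2, -4·x - 3]].
At the point, J = [[34.5000, -14.0000], [10.0000, -15.0000]] (det J = -377.5000).
Solving J·Δ = −F gives Δ = (-1.1854, 1.0430).
Then the next iterate is (x, y)₁ = (1.8146, -0.4570).
Round to (1.8146, -0.4570) and repeat: F = (18.393821, 6.351662), J = [[18.563698, 0.682911], [3.4572, -10.2584]].
Δ = (-1.0012, 0.2817), so (x, y)₂ = (0.8134, -0.1753).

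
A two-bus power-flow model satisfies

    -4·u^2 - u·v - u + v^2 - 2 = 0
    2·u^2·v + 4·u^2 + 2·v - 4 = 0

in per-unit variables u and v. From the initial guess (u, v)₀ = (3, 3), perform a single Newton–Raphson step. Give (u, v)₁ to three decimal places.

At (3, 3): F = (-41.000, 92.000).
Jacobian J = [[-8·u - v - 1, -u + 2·v], [4·u·v + 8·u, 2·u^2 + 2]].
At the point, J = [[-28.000, 3.000], [60.000, 20.000]] (det J = -740.000).
Solving J·Δ = −F gives Δ = (-1.481, -0.157).
Then the next iterate is (u, v)₁ = (1.519, 2.843).

(1.519, 2.843)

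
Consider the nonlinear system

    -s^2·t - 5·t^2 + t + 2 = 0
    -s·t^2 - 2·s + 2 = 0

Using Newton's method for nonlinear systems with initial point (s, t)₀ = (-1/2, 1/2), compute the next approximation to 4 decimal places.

(0.9866, 0.9396)

At (-1/2, 1/2): F = (1.1250, 3.1250).
Jacobian J = [[-2·s·t, -s^2 - 10·t + 1], [-t^2 - 2, -2·s·t]].
At the point, J = [[0.5000, -4.2500], [-2.2500, 0.5000]] (det J = -9.3125).
Solving J·Δ = −F gives Δ = (1.4866, 0.4396).
Then the next iterate is (s, t)₁ = (0.9866, 0.9396).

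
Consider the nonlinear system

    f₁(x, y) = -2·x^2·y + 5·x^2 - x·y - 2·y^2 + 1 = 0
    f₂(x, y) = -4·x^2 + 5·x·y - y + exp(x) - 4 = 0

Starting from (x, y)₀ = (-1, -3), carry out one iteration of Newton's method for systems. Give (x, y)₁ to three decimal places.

At (-1, -3): F = (-9.000, 10.36788).
Jacobian J = [[-4·x·y + 10·x - y, -2·x^2 - x - 4·y], [-8·x + 5·y + exp(x), 5·x - 1]].
At the point, J = [[-19.000, 11.000], [-6.63212, -6.000]] (det J = 186.95333).
Solving J·Δ = −F gives Δ = (0.321, 1.373).
Then the next iterate is (x, y)₁ = (-0.679, -1.627).

(-0.679, -1.627)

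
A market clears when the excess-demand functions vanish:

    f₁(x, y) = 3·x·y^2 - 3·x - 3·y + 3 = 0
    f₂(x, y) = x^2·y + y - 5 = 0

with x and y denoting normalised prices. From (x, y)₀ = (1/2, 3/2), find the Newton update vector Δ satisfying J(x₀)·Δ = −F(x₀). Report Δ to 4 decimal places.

At (1/2, 3/2): F = (0.3750, -3.1250).
Jacobian J = [[3·y^2 - 3, 6·x·y - 3], [2·x·y, x^2 + 1]].
At the point, J = [[3.7500, 1.5000], [1.5000, 1.2500]] (det J = 2.4375).
Solving J·Δ = −F gives Δ = (-2.1154, 5.0385).

(-2.1154, 5.0385)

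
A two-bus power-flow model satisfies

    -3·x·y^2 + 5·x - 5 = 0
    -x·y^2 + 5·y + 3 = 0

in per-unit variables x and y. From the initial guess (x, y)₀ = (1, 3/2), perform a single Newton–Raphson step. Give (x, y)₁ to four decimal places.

(3.5579, 0.2526)

At (1, 3/2): F = (-6.7500, 8.2500).
Jacobian J = [[-3·y^2 + 5, -6·x·y], [-y^2, -2·x·y + 5]].
At the point, J = [[-1.7500, -9.0000], [-2.2500, 2.0000]] (det J = -23.7500).
Solving J·Δ = −F gives Δ = (2.5579, -1.2474).
Then the next iterate is (x, y)₁ = (3.5579, 0.2526).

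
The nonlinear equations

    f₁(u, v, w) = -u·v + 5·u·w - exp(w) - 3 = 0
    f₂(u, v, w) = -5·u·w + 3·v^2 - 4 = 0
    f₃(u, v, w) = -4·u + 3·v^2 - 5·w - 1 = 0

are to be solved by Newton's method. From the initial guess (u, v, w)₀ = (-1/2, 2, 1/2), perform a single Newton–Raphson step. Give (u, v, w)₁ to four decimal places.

(3.6196, 2.2243, -0.1573)

At (-1/2, 2, 1/2): F = (-4.898721, 9.2500, 10.5000).
Jacobian J = [[-v + 5·w, -u, 5·u - exp(w)], [-5·w, 6·v, -5·u], [-4, 6·v, -5]].
At the point, J = [[0.5000, 0.5000, -4.148721], [-2.5000, 12.0000, 2.5000], [-4.0000, 12.0000, -5.0000]] (det J = -130.926983).
Solving J·Δ = −F gives Δ = (4.1196, 0.2243, -0.6573).
Then the next iterate is (u, v, w)₁ = (3.6196, 2.2243, -0.1573).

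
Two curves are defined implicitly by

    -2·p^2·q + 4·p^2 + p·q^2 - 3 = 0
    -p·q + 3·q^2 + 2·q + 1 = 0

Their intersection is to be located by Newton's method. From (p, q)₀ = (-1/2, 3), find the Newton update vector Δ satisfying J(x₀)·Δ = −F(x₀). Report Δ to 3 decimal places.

(0.185, -1.705)

At (-1/2, 3): F = (-8.000, 35.500).
Jacobian J = [[-4·p·q + 8·p + q^2, -2·p^2 + 2·p·q], [-q, -p + 6·q + 2]].
At the point, J = [[11.000, -3.500], [-3.000, 20.500]] (det J = 215.000).
Solving J·Δ = −F gives Δ = (0.185, -1.705).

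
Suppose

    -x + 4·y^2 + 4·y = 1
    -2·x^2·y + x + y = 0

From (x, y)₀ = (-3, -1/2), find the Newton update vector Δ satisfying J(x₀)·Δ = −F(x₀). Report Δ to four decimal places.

(1.0000, 0.0294)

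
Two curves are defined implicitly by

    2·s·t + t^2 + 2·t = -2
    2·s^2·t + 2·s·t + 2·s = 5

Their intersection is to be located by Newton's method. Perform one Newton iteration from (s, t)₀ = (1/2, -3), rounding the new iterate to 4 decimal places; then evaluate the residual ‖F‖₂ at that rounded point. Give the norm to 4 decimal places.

At (1/2, -3): F = (2.0000, -8.5000).
Jacobian J = [[2·t, 2·s + 2·t + 2], [4·s·t + 2·t + 2, 2·s^2 + 2·s]].
At the point, J = [[-6.0000, -3.0000], [-10.0000, 1.5000]] (det J = -39.0000).
Solving J·Δ = −F gives Δ = (-0.5769, 1.8205).
Then the next iterate is (s, t)₁ = (-0.0769, -1.1795).
Re-evaluating at (-0.0769, -1.1795): F = (1.213627, -4.986343), so ‖F‖₂ = 5.1319.

5.1319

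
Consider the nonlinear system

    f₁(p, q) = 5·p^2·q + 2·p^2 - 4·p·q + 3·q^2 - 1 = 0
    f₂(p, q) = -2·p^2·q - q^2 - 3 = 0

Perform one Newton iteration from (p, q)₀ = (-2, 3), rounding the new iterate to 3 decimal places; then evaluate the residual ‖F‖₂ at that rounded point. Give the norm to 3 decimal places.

At (-2, 3): F = (118.000, -36.000).
Jacobian J = [[10·p·q + 4·p - 4·q, 5·p^2 - 4·p + 6·q], [-4·p·q, -2·p^2 - 2·q]].
At the point, J = [[-80.000, 46.000], [24.000, -14.000]] (det J = 16.000).
Solving J·Δ = −F gives Δ = (-0.250, -3.000).
Then the next iterate is (p, q)₁ = (-2.250, 0.000).
Re-evaluating at (-2.250, 0.000): F = (9.125, -3.000), so ‖F‖₂ = 9.605.

9.605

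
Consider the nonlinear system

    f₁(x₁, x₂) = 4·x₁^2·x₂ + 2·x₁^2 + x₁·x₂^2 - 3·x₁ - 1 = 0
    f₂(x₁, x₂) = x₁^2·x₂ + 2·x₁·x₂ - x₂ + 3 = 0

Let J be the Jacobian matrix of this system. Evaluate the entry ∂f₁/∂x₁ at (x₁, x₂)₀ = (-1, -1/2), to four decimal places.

∂f₁/∂x₁ = 8·x₁·x₂ + 4·x₁ + x₂^2 - 3.
At (-1, -1/2) this is -2.7500.

-2.7500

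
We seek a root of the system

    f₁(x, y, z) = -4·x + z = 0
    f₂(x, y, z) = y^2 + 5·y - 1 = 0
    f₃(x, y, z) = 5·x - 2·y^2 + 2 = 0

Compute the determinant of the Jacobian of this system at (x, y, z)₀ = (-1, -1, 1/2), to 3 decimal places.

J = [[-4, 0, 1], [0, 2·y + 5, 0], [5, -4·y, 0]].
At the point, J = [[-4.000, 0.000, 1.000], [0.000, 3.000, 0.000], [5.000, 4.000, 0.000]].
det J = -15.000.

-15.000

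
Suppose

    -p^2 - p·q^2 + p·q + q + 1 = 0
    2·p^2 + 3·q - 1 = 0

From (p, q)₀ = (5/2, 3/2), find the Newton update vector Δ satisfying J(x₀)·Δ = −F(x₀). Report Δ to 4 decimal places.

At (5/2, 3/2): F = (-5.6250, 16.0000).
Jacobian J = [[-2·p - q^2 + q, -2·p·q + p + 1], [4·p, 3]].
At the point, J = [[-5.7500, -4.0000], [10.0000, 3.0000]] (det J = 22.7500).
Solving J·Δ = −F gives Δ = (-2.0714, 1.5714).

(-2.0714, 1.5714)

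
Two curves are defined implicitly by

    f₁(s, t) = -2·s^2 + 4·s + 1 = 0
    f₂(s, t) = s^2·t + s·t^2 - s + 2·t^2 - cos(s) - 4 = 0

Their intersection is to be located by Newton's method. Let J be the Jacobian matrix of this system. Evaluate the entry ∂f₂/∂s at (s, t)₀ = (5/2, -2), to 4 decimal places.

-6.4015

∂f₂/∂s = 2·s·t + t^2 + sin(s) - 1.
At (5/2, -2) this is -6.4015.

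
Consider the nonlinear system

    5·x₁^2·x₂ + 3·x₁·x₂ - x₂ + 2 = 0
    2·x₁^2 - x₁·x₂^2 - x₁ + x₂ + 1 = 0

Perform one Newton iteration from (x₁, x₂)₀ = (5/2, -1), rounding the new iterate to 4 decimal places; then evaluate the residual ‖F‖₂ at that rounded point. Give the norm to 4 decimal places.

9.6730

At (5/2, -1): F = (-35.7500, 7.5000).
Jacobian J = [[10·x₁·x₂ + 3·x₂, 5·x₁^2 + 3·x₁ - 1], [4·x₁ - x₂^2 - 1, -2·x₁·x₂ + 1]].
At the point, J = [[-28.0000, 37.7500], [8.0000, 6.0000]] (det J = -470.0000).
Solving J·Δ = −F gives Δ = (-1.0588, 0.1617).
Then the next iterate is (x₁, x₂)₁ = (1.4412, -0.8383).
Re-evaluating at (1.4412, -0.8383): F = (-9.492160, 1.861816), so ‖F‖₂ = 9.6730.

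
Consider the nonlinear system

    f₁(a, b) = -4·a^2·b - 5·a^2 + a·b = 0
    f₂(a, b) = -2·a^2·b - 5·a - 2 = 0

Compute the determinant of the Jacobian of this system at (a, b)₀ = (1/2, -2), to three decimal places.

-1.000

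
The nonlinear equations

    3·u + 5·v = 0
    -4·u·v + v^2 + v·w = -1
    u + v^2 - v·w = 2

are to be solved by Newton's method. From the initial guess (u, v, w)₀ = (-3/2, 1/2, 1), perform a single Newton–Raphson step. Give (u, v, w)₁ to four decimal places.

At (-3/2, 1/2, 1): F = (-2.0000, 4.7500, -3.7500).
Jacobian J = [[3, 5, 0], [-4·v, -4·u + 2·v + w, v], [1, 2·v - w, -v]].
At the point, J = [[3.0000, 5.0000, 0.0000], [-2.0000, 8.0000, 0.5000], [1.0000, 0.0000, -0.5000]] (det J = -14.5000).
Solving J·Δ = −F gives Δ = (0.7241, -0.0345, -6.0517).
Then the next iterate is (u, v, w)₁ = (-0.7759, 0.4655, -5.0517).

(-0.7759, 0.4655, -5.0517)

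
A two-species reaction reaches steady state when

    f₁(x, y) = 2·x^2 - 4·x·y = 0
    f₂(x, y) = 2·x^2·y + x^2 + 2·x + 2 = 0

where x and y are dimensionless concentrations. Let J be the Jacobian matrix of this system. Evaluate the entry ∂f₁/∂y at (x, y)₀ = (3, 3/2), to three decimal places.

-12.000

∂f₁/∂y = -4·x.
At (3, 3/2) this is -12.000.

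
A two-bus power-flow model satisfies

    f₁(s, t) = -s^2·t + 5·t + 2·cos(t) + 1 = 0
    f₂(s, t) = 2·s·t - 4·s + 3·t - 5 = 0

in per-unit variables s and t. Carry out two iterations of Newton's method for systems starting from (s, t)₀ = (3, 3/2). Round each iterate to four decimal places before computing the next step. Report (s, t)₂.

(2.2861, 1.8684)

At (3, 3/2): F = (-4.858526, -3.5000).
Jacobian J = [[-2·s·t, -s^2 - 2·sin(t) + 5], [2·t - 4, 2·s + 3]].
At the point, J = [[-9.0000, -5.994990], [-1.0000, 9.0000]] (det J = -86.994990).
Solving J·Δ = −F gives Δ = (-0.7438, 0.3062).
Then the next iterate is (s, t)₁ = (2.2562, 1.8062).
Round to (2.2562, 1.8062) and repeat: F = (0.370179, -0.455903), J = [[-8.150297, -2.035279], [-0.3876, 7.5124]].
Δ = (0.0299, 0.0622), so (s, t)₂ = (2.2861, 1.8684).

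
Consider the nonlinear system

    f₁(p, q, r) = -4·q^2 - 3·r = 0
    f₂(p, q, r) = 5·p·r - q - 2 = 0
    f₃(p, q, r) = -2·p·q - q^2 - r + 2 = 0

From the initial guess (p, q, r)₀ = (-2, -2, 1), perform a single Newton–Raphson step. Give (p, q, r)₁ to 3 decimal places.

At (-2, -2, 1): F = (-19.000, -10.000, -11.000).
Jacobian J = [[0, -8·q, -3], [5·r, -1, 5·p], [-2·q, -2·p - 2·q, -1]].
At the point, J = [[0.000, 16.000, -3.000], [5.000, -1.000, -10.000], [4.000, 8.000, -1.000]] (det J = -692.000).
Solving J·Δ = −F gives Δ = (0.483, 1.026, -0.861).
Then the next iterate is (p, q, r)₁ = (-1.517, -0.974, 0.139).

(-1.517, -0.974, 0.139)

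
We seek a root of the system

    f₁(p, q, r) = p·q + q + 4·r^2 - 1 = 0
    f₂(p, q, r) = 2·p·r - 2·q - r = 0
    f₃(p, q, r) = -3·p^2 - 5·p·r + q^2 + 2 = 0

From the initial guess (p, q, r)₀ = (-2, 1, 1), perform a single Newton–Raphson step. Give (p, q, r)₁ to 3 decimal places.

(-1.042, -0.233, 0.476)

At (-2, 1, 1): F = (2.000, -7.000, 1.000).
Jacobian J = [[q, p + 1, 8·r], [2·r, -2, 2·p - 1], [-6·p - 5·r, 2·q, -5·p]].
At the point, J = [[1.000, -1.000, 8.000], [2.000, -2.000, -5.000], [7.000, 2.000, 10.000]] (det J = 189.000).
Solving J·Δ = −F gives Δ = (0.958, -1.233, -0.524).
Then the next iterate is (p, q, r)₁ = (-1.042, -0.233, 0.476).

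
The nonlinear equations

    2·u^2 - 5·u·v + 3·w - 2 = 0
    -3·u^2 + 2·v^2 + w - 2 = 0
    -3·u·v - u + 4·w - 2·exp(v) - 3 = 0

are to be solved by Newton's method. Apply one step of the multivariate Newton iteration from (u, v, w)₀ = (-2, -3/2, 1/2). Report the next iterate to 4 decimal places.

(-0.8331, -0.6753, 0.4455)

At (-2, -3/2, 1/2): F = (-7.5000, -9.0000, -8.446260).
Jacobian J = [[4·u - 5·v, -5·u, 3], [-6·u, 4·v, 1], [-3·v - 1, -3·u - 2·exp(v), 4]].
At the point, J = [[-0.5000, 10.0000, 3.0000], [12.0000, -6.0000, 1.0000], [3.5000, 5.553740, 4.0000]] (det J = -167.288502).
Solving J·Δ = −F gives Δ = (1.1669, 0.8247, -0.0545).
Then the next iterate is (u, v, w)₁ = (-0.8331, -0.6753, 0.4455).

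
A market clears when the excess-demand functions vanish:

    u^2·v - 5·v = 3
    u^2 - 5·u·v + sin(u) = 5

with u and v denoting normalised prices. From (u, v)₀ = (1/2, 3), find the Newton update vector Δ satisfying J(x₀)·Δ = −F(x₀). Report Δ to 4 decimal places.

(-0.1831, -3.7472)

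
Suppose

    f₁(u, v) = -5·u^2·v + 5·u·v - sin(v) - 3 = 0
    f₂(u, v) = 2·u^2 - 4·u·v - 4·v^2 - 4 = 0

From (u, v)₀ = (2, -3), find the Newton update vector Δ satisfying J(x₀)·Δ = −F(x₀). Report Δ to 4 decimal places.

(-0.4023, 1.0029)

At (2, -3): F = (27.141120, -8.0000).
Jacobian J = [[-10·u·v + 5·v, -5·u^2 + 5·u - cos(v)], [4·u - 4·v, -4·u - 8·v]].
At the point, J = [[45.0000, -9.010008], [20.0000, 16.0000]] (det J = 900.200150).
Solving J·Δ = −F gives Δ = (-0.4023, 1.0029).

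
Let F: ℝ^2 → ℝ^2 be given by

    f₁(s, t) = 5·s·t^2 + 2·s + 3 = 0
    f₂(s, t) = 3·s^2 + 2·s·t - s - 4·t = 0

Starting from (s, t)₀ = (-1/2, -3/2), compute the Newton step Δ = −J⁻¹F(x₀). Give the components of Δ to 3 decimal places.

At (-1/2, -3/2): F = (-3.625, 8.750).
Jacobian J = [[5·t^2 + 2, 10·s·t], [6·s + 2·t - 1, 2·s - 4]].
At the point, J = [[13.250, 7.500], [-7.000, -5.000]] (det J = -13.750).
Solving J·Δ = −F gives Δ = (-3.455, 6.586).

(-3.455, 6.586)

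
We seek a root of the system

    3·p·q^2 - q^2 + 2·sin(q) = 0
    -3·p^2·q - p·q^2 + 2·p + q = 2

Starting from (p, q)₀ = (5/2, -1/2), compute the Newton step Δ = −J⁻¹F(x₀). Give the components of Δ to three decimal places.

(-1.332, -0.070)

At (5/2, -1/2): F = (0.66615, 11.250).
Jacobian J = [[3·q^2, 6·p·q - 2·q + 2·cos(q)], [-6·p·q - q^2 + 2, -3·p^2 - 2·p·q + 1]].
At the point, J = [[0.750, -4.74483], [9.250, -15.250]] (det J = 32.45222).
Solving J·Δ = −F gives Δ = (-1.332, -0.070).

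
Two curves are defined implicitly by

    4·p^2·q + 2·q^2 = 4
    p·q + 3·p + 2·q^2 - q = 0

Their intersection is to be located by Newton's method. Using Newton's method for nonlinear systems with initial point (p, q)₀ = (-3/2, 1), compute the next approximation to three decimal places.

(-0.421, 1.457)

At (-3/2, 1): F = (7.000, -5.000).
Jacobian J = [[8·p·q, 4·p^2 + 4·q], [q + 3, p + 4·q - 1]].
At the point, J = [[-12.000, 13.000], [4.000, 1.500]] (det J = -70.000).
Solving J·Δ = −F gives Δ = (1.079, 0.457).
Then the next iterate is (p, q)₁ = (-0.421, 1.457).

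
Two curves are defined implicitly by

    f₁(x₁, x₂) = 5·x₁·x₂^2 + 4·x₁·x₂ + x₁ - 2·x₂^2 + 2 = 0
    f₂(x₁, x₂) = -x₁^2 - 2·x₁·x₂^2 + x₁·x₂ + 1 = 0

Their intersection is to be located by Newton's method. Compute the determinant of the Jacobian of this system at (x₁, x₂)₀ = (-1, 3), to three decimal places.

40.000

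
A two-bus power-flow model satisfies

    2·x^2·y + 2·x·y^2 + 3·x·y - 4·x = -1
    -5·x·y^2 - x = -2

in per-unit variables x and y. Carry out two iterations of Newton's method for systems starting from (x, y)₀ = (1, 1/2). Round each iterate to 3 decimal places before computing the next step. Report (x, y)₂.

(0.893, 0.498)

At (1, 1/2): F = (0.000, -0.250).
Jacobian J = [[4·x·y + 2·y^2 + 3·y - 4, 2·x^2 + 4·x·y + 3·x], [-5·y^2 - 1, -10·x·y]].
At the point, J = [[0.000, 7.000], [-2.250, -5.000]] (det J = 15.750).
Solving J·Δ = −F gives Δ = (-0.111, 0.000).
Then the next iterate is (x, y)₁ = (0.889, 0.500).
Round to (0.889, 0.500) and repeat: F = (0.01232, -0.00025), J = [[-0.222, 6.02564], [-2.250, -4.445]].
Δ = (0.004, -0.002), so (x, y)₂ = (0.893, 0.498).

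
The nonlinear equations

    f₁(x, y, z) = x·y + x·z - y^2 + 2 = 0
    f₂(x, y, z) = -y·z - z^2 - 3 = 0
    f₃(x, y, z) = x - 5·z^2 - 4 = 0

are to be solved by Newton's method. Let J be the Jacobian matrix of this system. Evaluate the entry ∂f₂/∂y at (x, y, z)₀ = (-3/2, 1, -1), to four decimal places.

1.0000

∂f₂/∂y = -z.
At (-3/2, 1, -1) this is 1.0000.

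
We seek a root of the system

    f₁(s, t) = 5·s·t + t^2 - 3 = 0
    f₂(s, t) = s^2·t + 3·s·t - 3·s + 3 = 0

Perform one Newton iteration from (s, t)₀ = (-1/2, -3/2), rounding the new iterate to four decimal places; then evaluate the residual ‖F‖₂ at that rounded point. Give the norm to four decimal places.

At (-1/2, -3/2): F = (3.0000, 6.3750).
Jacobian J = [[5·t, 5·s + 2·t], [2·s·t + 3·t - 3, s^2 + 3·s]].
At the point, J = [[-7.5000, -5.5000], [-6.0000, -1.2500]] (det J = -23.6250).
Solving J·Δ = −F gives Δ = (1.3254, -1.2619).
Then the next iterate is (s, t)₁ = (0.8254, -2.7619).
Re-evaluating at (0.8254, -2.7619): F = (-6.770270, -8.196858), so ‖F‖₂ = 10.6313.

10.6313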